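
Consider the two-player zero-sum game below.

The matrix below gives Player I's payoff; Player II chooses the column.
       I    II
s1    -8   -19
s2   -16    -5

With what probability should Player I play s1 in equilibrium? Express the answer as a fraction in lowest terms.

1/2

Row minima are -19 and -16, so Player I's maximin is -16; column maxima are -8 and -5, so Player II's minimax is -8. These differ, so the equilibrium is in mixed strategies.
Let Player I play s1 with probability p. Player II is indifferent when −8p − 16(1−p) = −19p − 5(1−p), giving p = 1/2.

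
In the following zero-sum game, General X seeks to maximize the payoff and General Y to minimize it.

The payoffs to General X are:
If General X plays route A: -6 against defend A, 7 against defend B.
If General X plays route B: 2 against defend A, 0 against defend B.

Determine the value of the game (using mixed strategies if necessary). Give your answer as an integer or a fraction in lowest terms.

Row minima are -6 and 0, so General X's maximin is 0; column maxima are 2 and 7, so General Y's minimax is 2. These differ, so the equilibrium is in mixed strategies.
Let General X play route A with probability p. General Y is indifferent when −6p + 2(1−p) = 7p, giving p = 2/15.
Let General Y play defend A with probability q. General X is indifferent when −6q + 7(1−q) = 2q, giving q = 7/15.
The value is -6·(7/15) + (7)·(8/15) = 14/15.

14/15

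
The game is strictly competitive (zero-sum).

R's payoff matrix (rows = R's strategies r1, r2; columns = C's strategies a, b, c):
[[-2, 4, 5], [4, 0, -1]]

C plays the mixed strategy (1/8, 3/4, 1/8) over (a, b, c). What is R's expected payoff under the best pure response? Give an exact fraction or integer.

27/8

r1: (-2)·(1/8) + (4)·(3/4) + (5)·(1/8) = 27/8.
r2: (4)·(1/8) + (0)·(3/4) + (-1)·(1/8) = 3/8.
The best pure response is r1 with expected payoff 27/8.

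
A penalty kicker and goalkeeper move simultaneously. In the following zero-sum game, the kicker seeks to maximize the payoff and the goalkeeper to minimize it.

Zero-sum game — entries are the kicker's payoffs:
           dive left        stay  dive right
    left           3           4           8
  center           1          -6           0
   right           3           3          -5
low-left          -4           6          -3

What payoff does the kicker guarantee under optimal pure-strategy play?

3

Row minima: 3, -6, -5, -4 → the kicker's maximin is 3.
Column maxima: 3, 6, 8 → the goalkeeper's minimax is 3.
They coincide at (left, dive left), so the value is 3.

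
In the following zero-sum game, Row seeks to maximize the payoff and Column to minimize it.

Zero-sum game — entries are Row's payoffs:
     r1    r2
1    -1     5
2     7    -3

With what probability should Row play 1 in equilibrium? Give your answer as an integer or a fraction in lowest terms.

Row minima are -1 and -3, so Row's maximin is -1; column maxima are 7 and 5, so Column's minimax is 5. These differ, so the equilibrium is in mixed strategies.
Let Row play 1 with probability p. Column is indifferent when −p + 7(1−p) = 5p − 3(1−p), giving p = 5/8.

5/8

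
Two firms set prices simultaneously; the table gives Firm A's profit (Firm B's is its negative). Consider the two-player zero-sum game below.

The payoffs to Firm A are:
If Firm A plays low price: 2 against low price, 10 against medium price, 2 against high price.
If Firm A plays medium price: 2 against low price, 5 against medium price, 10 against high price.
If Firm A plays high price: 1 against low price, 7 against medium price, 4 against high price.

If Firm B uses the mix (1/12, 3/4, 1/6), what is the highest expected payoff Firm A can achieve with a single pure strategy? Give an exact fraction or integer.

8

low price: (2)·(1/12) + (10)·(3/4) + (2)·(1/6) = 8.
medium price: (2)·(1/12) + (5)·(3/4) + (10)·(1/6) = 67/12.
high price: (1)·(1/12) + (7)·(3/4) + (4)·(1/6) = 6.
The best pure response is low price with expected payoff 8.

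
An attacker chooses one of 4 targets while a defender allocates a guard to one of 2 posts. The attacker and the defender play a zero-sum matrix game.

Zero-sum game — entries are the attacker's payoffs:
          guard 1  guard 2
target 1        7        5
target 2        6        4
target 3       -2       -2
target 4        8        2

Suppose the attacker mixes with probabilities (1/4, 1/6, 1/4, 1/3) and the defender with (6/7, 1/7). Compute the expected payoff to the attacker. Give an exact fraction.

379/84

Against (6/7, 1/7), each row's expected payoff is target 1: 47/7; target 2: 40/7; target 3: -2; target 4: 50/7.
Taking the (1/4, 1/6, 1/4, 1/3)-weighted average: (1/4)·(47/7) + (1/6)·(40/7) + (1/4)·(-2) + (1/3)·(50/7) = 379/84.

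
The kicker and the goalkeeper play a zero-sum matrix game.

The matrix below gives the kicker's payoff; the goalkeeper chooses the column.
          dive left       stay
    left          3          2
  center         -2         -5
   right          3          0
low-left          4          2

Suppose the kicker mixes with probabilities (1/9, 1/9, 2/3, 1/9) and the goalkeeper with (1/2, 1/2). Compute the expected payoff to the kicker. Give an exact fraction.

Against (1/2, 1/2), each row's expected payoff is left: 5/2; center: -7/2; right: 3/2; low-left: 3.
Taking the (1/9, 1/9, 2/3, 1/9)-weighted average: (1/9)·(5/2) + (1/9)·(-7/2) + (2/3)·(3/2) + (1/9)·(3) = 11/9.

11/9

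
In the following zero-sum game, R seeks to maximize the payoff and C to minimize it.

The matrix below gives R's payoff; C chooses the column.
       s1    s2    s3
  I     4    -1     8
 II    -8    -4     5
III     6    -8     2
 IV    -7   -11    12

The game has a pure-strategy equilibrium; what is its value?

Row minima: -1, -8, -8, -11 → R's maximin is -1.
Column maxima: 6, -1, 12 → C's minimax is -1.
They coincide at (I, s2), so the value is -1.

-1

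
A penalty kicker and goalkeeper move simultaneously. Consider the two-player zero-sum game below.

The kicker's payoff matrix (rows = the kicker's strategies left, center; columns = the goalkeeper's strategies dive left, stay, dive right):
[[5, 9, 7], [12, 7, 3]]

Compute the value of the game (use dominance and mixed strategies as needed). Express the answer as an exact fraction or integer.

Column stay is strictly dominated by dive right for the goalkeeper (it gives the kicker more in every row).
The remaining 2×2 game on (left, center) × (dive left, dive right) has no saddle point. Let the kicker play left with probability p; indifference gives 5p + 12(1−p) = 7p + 3(1−p), so p = 9/11.
Similarly the goalkeeper's optimal q on dive left is 4/11, and the value is 5·(4/11) + (7)·(7/11) = 69/11.

69/11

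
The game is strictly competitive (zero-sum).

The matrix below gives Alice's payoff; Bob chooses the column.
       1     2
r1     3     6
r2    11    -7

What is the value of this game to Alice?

29/7

Row minima are 3 and -7, so Alice's maximin is 3; column maxima are 11 and 6, so Bob's minimax is 6. These differ, so the equilibrium is in mixed strategies.
Let Alice play r1 with probability p. Bob is indifferent when 3p + 11(1−p) = 6p − 7(1−p), giving p = 6/7.
Let Bob play 1 with probability q. Alice is indifferent when 3q + 6(1−q) = 11q − 7(1−q), giving q = 13/21.
The value is 3·(13/21) + (6)·(8/21) = 29/7.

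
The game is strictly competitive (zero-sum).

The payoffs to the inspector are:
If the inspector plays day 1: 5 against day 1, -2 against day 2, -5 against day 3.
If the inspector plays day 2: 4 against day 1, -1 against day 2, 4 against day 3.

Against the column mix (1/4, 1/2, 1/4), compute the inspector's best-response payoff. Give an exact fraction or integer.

3/2

day 1: (5)·(1/4) + (-2)·(1/2) + (-5)·(1/4) = -1.
day 2: (4)·(1/4) + (-1)·(1/2) + (4)·(1/4) = 3/2.
The best pure response is day 2 with expected payoff 3/2.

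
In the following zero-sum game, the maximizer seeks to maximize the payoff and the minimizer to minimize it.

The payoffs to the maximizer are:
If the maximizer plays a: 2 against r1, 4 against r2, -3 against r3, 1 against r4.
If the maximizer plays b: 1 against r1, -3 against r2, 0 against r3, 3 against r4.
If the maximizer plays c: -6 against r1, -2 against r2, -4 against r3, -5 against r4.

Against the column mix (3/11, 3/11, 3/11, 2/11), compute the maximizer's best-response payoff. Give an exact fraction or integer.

1

a: (2)·(3/11) + (4)·(3/11) + (-3)·(3/11) + (1)·(2/11) = 1.
b: (1)·(3/11) + (-3)·(3/11) + (0)·(3/11) + (3)·(2/11) = 0.
c: (-6)·(3/11) + (-2)·(3/11) + (-4)·(3/11) + (-5)·(2/11) = -46/11.
The best pure response is a with expected payoff 1.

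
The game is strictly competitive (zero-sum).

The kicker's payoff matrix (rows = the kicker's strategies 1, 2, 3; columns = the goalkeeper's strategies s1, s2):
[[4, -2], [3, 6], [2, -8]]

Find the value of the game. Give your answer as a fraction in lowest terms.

10/3

Row 3 is strictly dominated by row 1, so the kicker never plays it.
The remaining 2×2 game on (1, 2) × (s1, s2) has no saddle point. Let the kicker play 1 with probability p; indifference gives 4p + 3(1−p) = −2p + 6(1−p), so p = 1/3.
Similarly the goalkeeper's optimal q on s1 is 8/9, and the value is 4·(8/9) + (-2)·(1/9) = 10/3.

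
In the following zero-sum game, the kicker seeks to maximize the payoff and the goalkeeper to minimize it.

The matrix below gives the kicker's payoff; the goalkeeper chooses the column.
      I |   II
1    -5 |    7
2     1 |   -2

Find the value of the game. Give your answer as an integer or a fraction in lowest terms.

-1/5

Row minima are -5 and -2, so the kicker's maximin is -2; column maxima are 1 and 7, so the goalkeeper's minimax is 1. These differ, so the equilibrium is in mixed strategies.
Let the kicker play 1 with probability p. The goalkeeper is indifferent when −5p + (1−p) = 7p − 2(1−p), giving p = 1/5.
Let the goalkeeper play I with probability q. The kicker is indifferent when −5q + 7(1−q) = q − 2(1−q), giving q = 3/5.
The value is -5·(3/5) + (7)·(2/5) = -1/5.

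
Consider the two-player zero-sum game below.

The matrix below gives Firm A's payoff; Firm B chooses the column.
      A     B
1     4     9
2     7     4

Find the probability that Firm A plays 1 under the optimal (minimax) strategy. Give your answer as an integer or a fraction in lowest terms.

3/8

Row minima are 4 and 4, so Firm A's maximin is 4; column maxima are 7 and 9, so Firm B's minimax is 7. These differ, so the equilibrium is in mixed strategies.
Let Firm A play 1 with probability p. Firm B is indifferent when 4p + 7(1−p) = 9p + 4(1−p), giving p = 3/8.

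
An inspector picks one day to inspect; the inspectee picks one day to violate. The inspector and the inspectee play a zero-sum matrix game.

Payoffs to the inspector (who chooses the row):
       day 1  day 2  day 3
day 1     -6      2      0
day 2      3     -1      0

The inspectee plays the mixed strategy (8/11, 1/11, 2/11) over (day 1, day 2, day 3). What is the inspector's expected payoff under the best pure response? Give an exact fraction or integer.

day 1: (-6)·(8/11) + (2)·(1/11) + (0)·(2/11) = -46/11.
day 2: (3)·(8/11) + (-1)·(1/11) + (0)·(2/11) = 23/11.
The best pure response is day 2 with expected payoff 23/11.

23/11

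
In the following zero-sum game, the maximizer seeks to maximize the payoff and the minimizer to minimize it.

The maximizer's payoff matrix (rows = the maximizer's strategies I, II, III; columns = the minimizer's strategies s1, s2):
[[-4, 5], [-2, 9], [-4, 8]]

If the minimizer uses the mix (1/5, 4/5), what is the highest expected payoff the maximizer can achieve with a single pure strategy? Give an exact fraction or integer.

34/5

I: (-4)·(1/5) + (5)·(4/5) = 16/5.
II: (-2)·(1/5) + (9)·(4/5) = 34/5.
III: (-4)·(1/5) + (8)·(4/5) = 28/5.
The best pure response is II with expected payoff 34/5.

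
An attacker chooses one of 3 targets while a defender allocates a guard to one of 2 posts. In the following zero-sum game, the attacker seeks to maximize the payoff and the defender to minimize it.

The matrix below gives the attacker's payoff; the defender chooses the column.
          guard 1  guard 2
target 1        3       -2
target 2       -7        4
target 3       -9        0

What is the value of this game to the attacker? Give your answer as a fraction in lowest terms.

Row target 3 is strictly dominated by row target 2, so the attacker never plays it.
The remaining 2×2 game on (target 1, target 2) × (guard 1, guard 2) has no saddle point. Let the attacker play target 1 with probability p; indifference gives 3p − 7(1−p) = −2p + 4(1−p), so p = 11/16.
Similarly the defender's optimal q on guard 1 is 3/8, and the value is 3·(3/8) + (-2)·(5/8) = -1/8.

-1/8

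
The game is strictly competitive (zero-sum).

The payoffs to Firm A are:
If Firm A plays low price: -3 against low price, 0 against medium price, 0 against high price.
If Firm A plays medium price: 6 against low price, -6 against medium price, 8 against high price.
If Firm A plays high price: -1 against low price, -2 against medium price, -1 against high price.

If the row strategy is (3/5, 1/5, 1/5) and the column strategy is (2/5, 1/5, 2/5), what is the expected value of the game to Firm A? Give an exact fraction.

-2/25

Against (2/5, 1/5, 2/5), each row's expected payoff is low price: -6/5; medium price: 22/5; high price: -6/5.
Taking the (3/5, 1/5, 1/5)-weighted average: (3/5)·(-6/5) + (1/5)·(22/5) + (1/5)·(-6/5) = -2/25.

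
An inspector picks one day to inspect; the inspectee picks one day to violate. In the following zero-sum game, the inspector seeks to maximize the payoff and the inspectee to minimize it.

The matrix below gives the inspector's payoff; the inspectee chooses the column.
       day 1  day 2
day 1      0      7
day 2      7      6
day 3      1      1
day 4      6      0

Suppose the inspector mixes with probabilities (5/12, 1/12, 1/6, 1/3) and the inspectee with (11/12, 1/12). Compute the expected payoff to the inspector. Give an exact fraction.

203/72

Against (11/12, 1/12), each row's expected payoff is day 1: 7/12; day 2: 83/12; day 3: 1; day 4: 11/2.
Taking the (5/12, 1/12, 1/6, 1/3)-weighted average: (5/12)·(7/12) + (1/12)·(83/12) + (1/6)·(1) + (1/3)·(11/2) = 203/72.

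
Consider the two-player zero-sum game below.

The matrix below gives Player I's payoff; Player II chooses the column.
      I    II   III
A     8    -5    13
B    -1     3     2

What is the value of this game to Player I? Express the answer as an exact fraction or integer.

Column III is strictly dominated by I for Player II (it gives Player I more in every row).
The remaining 2×2 game on (A, B) × (I, II) has no saddle point. Let Player I play A with probability p; indifference gives 8p − (1−p) = −5p + 3(1−p), so p = 4/17.
Similarly Player II's optimal q on I is 8/17, and the value is 8·(8/17) + (-5)·(9/17) = 19/17.

19/17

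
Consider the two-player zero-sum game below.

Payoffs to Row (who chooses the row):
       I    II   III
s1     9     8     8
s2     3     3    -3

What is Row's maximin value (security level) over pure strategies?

8

The worst-case payoff for each row is s1: 8, s2: -3.
The best of these is 8.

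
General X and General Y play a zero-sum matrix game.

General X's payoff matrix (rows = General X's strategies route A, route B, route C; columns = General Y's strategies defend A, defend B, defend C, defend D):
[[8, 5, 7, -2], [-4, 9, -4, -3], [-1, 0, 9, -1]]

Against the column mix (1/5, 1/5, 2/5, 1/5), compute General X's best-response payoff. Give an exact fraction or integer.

route A: (8)·(1/5) + (5)·(1/5) + (7)·(2/5) + (-2)·(1/5) = 5.
route B: (-4)·(1/5) + (9)·(1/5) + (-4)·(2/5) + (-3)·(1/5) = -6/5.
route C: (-1)·(1/5) + (0)·(1/5) + (9)·(2/5) + (-1)·(1/5) = 16/5.
The best pure response is route A with expected payoff 5.

5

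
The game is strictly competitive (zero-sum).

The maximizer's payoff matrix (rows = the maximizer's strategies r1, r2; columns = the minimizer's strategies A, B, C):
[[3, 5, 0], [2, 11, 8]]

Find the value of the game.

8/3

Column B is strictly dominated by C for the minimizer (it gives the maximizer more in every row).
The remaining 2×2 game on (r1, r2) × (A, C) has no saddle point. Let the maximizer play r1 with probability p; indifference gives 3p + 2(1−p) = 8(1−p), so p = 2/3.
Similarly the minimizer's optimal q on A is 8/9, and the value is 3·(8/9) + (0)·(1/9) = 8/3.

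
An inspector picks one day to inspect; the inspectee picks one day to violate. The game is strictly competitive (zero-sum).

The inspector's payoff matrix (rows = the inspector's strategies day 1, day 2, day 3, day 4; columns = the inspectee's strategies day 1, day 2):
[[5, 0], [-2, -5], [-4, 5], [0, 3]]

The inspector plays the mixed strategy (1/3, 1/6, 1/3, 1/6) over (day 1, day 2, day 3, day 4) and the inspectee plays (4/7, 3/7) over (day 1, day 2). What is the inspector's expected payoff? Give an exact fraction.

Against (4/7, 3/7), each row's expected payoff is day 1: 20/7; day 2: -23/7; day 3: -1/7; day 4: 9/7.
Taking the (1/3, 1/6, 1/3, 1/6)-weighted average: (1/3)·(20/7) + (1/6)·(-23/7) + (1/3)·(-1/7) + (1/6)·(9/7) = 4/7.

4/7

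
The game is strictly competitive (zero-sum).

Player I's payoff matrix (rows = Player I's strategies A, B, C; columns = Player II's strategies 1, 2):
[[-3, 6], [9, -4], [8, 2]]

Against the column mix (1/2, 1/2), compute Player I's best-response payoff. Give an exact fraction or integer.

5

A: (-3)·(1/2) + (6)·(1/2) = 3/2.
B: (9)·(1/2) + (-4)·(1/2) = 5/2.
C: (8)·(1/2) + (2)·(1/2) = 5.
The best pure response is C with expected payoff 5.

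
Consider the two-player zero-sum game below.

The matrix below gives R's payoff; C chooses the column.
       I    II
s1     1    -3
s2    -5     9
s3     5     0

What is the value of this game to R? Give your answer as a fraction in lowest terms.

45/19

Row s1 is strictly dominated by row s3, so R never plays it.
The remaining 2×2 game on (s2, s3) × (I, II) has no saddle point. Let R play s2 with probability p; indifference gives −5p + 5(1−p) = 9p, so p = 5/19.
Similarly C's optimal q on I is 9/19, and the value is -5·(9/19) + (9)·(10/19) = 45/19.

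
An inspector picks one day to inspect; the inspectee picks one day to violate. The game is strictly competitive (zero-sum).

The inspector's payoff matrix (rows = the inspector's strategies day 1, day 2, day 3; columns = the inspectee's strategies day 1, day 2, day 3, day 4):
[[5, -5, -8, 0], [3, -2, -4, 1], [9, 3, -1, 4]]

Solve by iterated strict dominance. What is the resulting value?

-1

Column day 4 is strictly dominated by day 2 for the inspectee (-5<0, -2<1, 3<4); eliminate day 4.
Column day 1 is strictly dominated by day 2 for the inspectee (-5<5, -2<3, 3<9); eliminate day 1.
Row day 2 is strictly dominated by row day 3 (3>-2, -1>-4); eliminate day 2.
Row day 1 is strictly dominated by row day 3 (3>-5, -1>-8); eliminate day 1.
Column day 2 is strictly dominated by day 3 for the inspectee (-1<3); eliminate day 2.
Only (day 3, day 3) remains, with payoff -1.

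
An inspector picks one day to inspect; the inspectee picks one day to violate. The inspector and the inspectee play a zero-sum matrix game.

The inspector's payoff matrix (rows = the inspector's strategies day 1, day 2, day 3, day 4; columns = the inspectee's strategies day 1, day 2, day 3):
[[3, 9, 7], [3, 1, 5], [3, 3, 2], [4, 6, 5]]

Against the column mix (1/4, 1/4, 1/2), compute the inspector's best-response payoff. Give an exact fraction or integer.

day 1: (3)·(1/4) + (9)·(1/4) + (7)·(1/2) = 13/2.
day 2: (3)·(1/4) + (1)·(1/4) + (5)·(1/2) = 7/2.
day 3: (3)·(1/4) + (3)·(1/4) + (2)·(1/2) = 5/2.
day 4: (4)·(1/4) + (6)·(1/4) + (5)·(1/2) = 5.
The best pure response is day 1 with expected payoff 13/2.

13/2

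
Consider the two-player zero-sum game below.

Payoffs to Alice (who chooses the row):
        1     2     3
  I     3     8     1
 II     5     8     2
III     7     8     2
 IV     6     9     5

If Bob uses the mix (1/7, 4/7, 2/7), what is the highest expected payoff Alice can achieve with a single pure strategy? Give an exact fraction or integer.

I: (3)·(1/7) + (8)·(4/7) + (1)·(2/7) = 37/7.
II: (5)·(1/7) + (8)·(4/7) + (2)·(2/7) = 41/7.
III: (7)·(1/7) + (8)·(4/7) + (2)·(2/7) = 43/7.
IV: (6)·(1/7) + (9)·(4/7) + (5)·(2/7) = 52/7.
The best pure response is IV with expected payoff 52/7.

52/7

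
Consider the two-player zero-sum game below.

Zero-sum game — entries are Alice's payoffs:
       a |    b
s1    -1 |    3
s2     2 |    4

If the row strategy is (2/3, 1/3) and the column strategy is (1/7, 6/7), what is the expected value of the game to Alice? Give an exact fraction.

20/7

Against (1/7, 6/7), each row's expected payoff is s1: 17/7; s2: 26/7.
Taking the (2/3, 1/3)-weighted average: (2/3)·(17/7) + (1/3)·(26/7) = 20/7.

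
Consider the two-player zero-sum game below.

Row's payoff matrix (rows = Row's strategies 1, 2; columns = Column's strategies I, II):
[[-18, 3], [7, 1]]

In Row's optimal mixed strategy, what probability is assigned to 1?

Row minima are -18 and 1, so Row's maximin is 1; column maxima are 7 and 3, so Column's minimax is 3. These differ, so the equilibrium is in mixed strategies.
Let Row play 1 with probability p. Column is indifferent when −18p + 7(1−p) = 3p + (1−p), giving p = 2/9.

2/9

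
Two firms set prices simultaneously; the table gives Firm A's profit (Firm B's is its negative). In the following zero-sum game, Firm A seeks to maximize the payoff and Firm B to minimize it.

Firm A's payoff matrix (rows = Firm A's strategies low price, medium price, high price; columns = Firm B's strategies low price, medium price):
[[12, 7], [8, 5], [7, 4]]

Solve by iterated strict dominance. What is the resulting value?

7

Row high price is strictly dominated by row low price (12>7, 7>4); eliminate high price.
Column low price is strictly dominated by medium price for Firm B (7<12, 5<8); eliminate low price.
Row medium price is strictly dominated by row low price (7>5); eliminate medium price.
Only (low price, medium price) remains, with payoff 7.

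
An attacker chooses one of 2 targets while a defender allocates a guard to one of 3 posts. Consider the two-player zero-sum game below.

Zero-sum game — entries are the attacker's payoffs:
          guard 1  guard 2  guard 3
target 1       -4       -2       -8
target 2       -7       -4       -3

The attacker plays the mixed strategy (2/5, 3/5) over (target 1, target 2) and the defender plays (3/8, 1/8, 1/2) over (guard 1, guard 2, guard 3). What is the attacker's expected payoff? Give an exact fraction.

Against (3/8, 1/8, 1/2), each row's expected payoff is target 1: -23/4; target 2: -37/8.
Taking the (2/5, 3/5)-weighted average: (2/5)·(-23/4) + (3/5)·(-37/8) = -203/40.

-203/40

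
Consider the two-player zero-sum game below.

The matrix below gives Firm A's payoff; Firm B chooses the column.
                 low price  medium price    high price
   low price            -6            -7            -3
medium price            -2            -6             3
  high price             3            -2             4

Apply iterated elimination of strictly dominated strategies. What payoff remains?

Column low price is strictly dominated by medium price for Firm B (-7<-6, -6<-2, -2<3); eliminate low price.
Column high price is strictly dominated by medium price for Firm B (-7<-3, -6<3, -2<4); eliminate high price.
Row low price is strictly dominated by row medium price (-6>-7); eliminate low price.
Row medium price is strictly dominated by row high price (-2>-6); eliminate medium price.
Only (high price, medium price) remains, with payoff -2.

-2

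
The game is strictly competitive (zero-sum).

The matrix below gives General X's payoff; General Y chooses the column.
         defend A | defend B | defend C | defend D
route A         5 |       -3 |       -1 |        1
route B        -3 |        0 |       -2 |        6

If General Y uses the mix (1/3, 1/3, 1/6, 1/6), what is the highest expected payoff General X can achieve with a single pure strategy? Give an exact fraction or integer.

2/3

route A: (5)·(1/3) + (-3)·(1/3) + (-1)·(1/6) + (1)·(1/6) = 2/3.
route B: (-3)·(1/3) + (0)·(1/3) + (-2)·(1/6) + (6)·(1/6) = -1/3.
The best pure response is route A with expected payoff 2/3.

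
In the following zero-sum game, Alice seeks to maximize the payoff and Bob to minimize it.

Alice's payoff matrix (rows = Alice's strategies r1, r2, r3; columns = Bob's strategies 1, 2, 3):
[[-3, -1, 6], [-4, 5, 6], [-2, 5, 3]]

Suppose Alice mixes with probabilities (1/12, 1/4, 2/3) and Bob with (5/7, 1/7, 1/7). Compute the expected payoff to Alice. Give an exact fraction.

Against (5/7, 1/7, 1/7), each row's expected payoff is r1: -10/7; r2: -9/7; r3: -2/7.
Taking the (1/12, 1/4, 2/3)-weighted average: (1/12)·(-10/7) + (1/4)·(-9/7) + (2/3)·(-2/7) = -53/84.

-53/84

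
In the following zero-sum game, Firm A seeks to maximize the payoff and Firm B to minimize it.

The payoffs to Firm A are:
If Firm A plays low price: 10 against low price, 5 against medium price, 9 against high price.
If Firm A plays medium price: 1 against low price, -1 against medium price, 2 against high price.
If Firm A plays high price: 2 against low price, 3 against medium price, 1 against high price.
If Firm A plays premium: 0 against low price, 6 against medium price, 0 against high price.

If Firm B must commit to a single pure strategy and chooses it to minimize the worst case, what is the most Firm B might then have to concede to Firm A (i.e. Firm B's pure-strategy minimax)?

6

The worst case (largest entry) in each column is low price: 10, medium price: 6, high price: 9.
The best (smallest) of these is 6.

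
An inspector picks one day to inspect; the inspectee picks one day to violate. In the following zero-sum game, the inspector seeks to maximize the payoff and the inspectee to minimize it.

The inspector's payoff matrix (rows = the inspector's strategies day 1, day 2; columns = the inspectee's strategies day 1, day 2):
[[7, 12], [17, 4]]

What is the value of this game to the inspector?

Row minima are 7 and 4, so the inspector's maximin is 7; column maxima are 17 and 12, so the inspectee's minimax is 12. These differ, so the equilibrium is in mixed strategies.
Let the inspector play day 1 with probability p. The inspectee is indifferent when 7p + 17(1−p) = 12p + 4(1−p), giving p = 13/18.
Let the inspectee play day 1 with probability q. The inspector is indifferent when 7q + 12(1−q) = 17q + 4(1−q), giving q = 4/9.
The value is 7·(4/9) + (12)·(5/9) = 88/9.

88/9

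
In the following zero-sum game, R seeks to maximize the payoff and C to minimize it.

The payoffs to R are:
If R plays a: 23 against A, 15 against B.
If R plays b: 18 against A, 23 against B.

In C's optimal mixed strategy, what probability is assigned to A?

Row minima are 15 and 18, so R's maximin is 18; column maxima are 23 and 23, so C's minimax is 23. These differ, so the equilibrium is in mixed strategies.
Let C play A with probability q. R is indifferent when 23q + 15(1−q) = 18q + 23(1−q), giving q = 8/13.

8/13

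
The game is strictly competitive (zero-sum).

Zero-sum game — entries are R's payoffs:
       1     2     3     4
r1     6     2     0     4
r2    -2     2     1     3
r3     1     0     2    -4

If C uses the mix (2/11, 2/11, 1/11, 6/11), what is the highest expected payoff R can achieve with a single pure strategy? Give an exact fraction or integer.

40/11

r1: (6)·(2/11) + (2)·(2/11) + (0)·(1/11) + (4)·(6/11) = 40/11.
r2: (-2)·(2/11) + (2)·(2/11) + (1)·(1/11) + (3)·(6/11) = 19/11.
r3: (1)·(2/11) + (0)·(2/11) + (2)·(1/11) + (-4)·(6/11) = -20/11.
The best pure response is r1 with expected payoff 40/11.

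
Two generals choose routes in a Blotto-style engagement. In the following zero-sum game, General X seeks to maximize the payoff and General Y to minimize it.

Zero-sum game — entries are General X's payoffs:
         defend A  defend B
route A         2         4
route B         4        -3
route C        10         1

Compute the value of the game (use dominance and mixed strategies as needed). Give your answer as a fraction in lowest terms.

38/11

Row route B is strictly dominated by row route C, so General X never plays it.
The remaining 2×2 game on (route A, route C) × (defend A, defend B) has no saddle point. Let General X play route A with probability p; indifference gives 2p + 10(1−p) = 4p + (1−p), so p = 9/11.
Similarly General Y's optimal q on defend A is 3/11, and the value is 2·(3/11) + (4)·(8/11) = 38/11.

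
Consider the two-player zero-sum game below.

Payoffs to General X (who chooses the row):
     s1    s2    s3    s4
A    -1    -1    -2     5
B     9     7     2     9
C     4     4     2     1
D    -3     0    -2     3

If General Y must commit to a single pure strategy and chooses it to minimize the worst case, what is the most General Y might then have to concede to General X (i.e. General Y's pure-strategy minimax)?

2

The worst case (largest entry) in each column is s1: 9, s2: 7, s3: 2, s4: 9.
The best (smallest) of these is 2.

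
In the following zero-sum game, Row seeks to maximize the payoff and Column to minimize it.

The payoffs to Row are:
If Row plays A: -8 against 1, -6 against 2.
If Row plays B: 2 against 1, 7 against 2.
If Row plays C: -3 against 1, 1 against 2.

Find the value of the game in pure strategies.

Row minima: -8, 2, -3 → Row's maximin is 2.
Column maxima: 2, 7 → Column's minimax is 2.
They coincide at (B, 1), so the value is 2.

2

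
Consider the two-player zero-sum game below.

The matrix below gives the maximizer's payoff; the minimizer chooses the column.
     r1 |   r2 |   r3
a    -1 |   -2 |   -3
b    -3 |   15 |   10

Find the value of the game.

Column r2 is strictly dominated by r3 for the minimizer (it gives the maximizer more in every row).
The remaining 2×2 game on (a, b) × (r1, r3) has no saddle point. Let the maximizer play a with probability p; indifference gives −p − 3(1−p) = −3p + 10(1−p), so p = 13/15.
Similarly the minimizer's optimal q on r1 is 13/15, and the value is -1·(13/15) + (-3)·(2/15) = -19/15.

-19/15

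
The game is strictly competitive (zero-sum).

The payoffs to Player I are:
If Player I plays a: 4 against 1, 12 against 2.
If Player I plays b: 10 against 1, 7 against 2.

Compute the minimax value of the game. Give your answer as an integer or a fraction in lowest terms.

Row minima are 4 and 7, so Player I's maximin is 7; column maxima are 10 and 12, so Player II's minimax is 10. These differ, so the equilibrium is in mixed strategies.
Let Player I play a with probability p. Player II is indifferent when 4p + 10(1−p) = 12p + 7(1−p), giving p = 3/11.
Let Player II play 1 with probability q. Player I is indifferent when 4q + 12(1−q) = 10q + 7(1−q), giving q = 5/11.
The value is 4·(5/11) + (12)·(6/11) = 92/11.

92/11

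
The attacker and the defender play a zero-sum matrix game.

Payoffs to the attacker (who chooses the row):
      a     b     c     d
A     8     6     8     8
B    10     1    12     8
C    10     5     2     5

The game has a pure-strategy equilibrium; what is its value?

6

Row minima: 6, 1, 2 → the attacker's maximin is 6.
Column maxima: 10, 6, 12, 8 → the defender's minimax is 6.
They coincide at (A, b), so the value is 6.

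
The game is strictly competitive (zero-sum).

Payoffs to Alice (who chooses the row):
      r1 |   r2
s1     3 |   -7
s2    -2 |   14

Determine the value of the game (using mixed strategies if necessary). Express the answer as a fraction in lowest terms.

14/13

Row minima are -7 and -2, so Alice's maximin is -2; column maxima are 3 and 14, so Bob's minimax is 3. These differ, so the equilibrium is in mixed strategies.
Let Alice play s1 with probability p. Bob is indifferent when 3p − 2(1−p) = −7p + 14(1−p), giving p = 8/13.
Let Bob play r1 with probability q. Alice is indifferent when 3q − 7(1−q) = −2q + 14(1−q), giving q = 21/26.
The value is 3·(21/26) + (-7)·(5/26) = 14/13.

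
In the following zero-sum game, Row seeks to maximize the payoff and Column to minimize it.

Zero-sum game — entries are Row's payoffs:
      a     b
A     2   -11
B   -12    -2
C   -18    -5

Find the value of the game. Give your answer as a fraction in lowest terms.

-136/23

Row C is strictly dominated by row B, so Row never plays it.
The remaining 2×2 game on (A, B) × (a, b) has no saddle point. Let Row play A with probability p; indifference gives 2p − 12(1−p) = −11p − 2(1−p), so p = 10/23.
Similarly Column's optimal q on a is 9/23, and the value is 2·(9/23) + (-11)·(14/23) = -136/23.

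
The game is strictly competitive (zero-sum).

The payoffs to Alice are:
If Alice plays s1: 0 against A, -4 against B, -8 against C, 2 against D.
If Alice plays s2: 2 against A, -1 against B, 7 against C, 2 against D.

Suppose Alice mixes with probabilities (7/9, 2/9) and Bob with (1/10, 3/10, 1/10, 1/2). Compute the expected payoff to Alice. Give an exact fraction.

-19/45

Against (1/10, 3/10, 1/10, 1/2), each row's expected payoff is s1: -1; s2: 8/5.
Taking the (7/9, 2/9)-weighted average: (7/9)·(-1) + (2/9)·(8/5) = -19/45.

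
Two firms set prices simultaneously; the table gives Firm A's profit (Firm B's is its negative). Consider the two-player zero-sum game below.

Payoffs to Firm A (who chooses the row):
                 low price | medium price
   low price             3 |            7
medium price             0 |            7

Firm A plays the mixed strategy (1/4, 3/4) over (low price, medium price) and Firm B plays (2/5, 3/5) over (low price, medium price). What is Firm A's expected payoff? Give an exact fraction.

Against (2/5, 3/5), each row's expected payoff is low price: 27/5; medium price: 21/5.
Taking the (1/4, 3/4)-weighted average: (1/4)·(27/5) + (3/4)·(21/5) = 9/2.

9/2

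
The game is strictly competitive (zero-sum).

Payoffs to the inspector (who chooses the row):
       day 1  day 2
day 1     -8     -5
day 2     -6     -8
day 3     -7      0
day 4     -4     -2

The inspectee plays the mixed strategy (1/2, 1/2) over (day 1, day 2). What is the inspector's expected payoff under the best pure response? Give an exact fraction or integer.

day 1: (-8)·(1/2) + (-5)·(1/2) = -13/2.
day 2: (-6)·(1/2) + (-8)·(1/2) = -7.
day 3: (-7)·(1/2) + (0)·(1/2) = -7/2.
day 4: (-4)·(1/2) + (-2)·(1/2) = -3.
The best pure response is day 4 with expected payoff -3.

-3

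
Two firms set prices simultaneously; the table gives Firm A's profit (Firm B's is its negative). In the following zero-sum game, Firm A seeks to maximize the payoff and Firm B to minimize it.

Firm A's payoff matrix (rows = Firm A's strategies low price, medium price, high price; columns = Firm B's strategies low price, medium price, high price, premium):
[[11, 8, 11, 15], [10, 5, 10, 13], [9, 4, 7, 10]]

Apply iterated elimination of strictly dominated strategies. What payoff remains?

8

Column high price is strictly dominated by medium price for Firm B (8<11, 5<10, 4<7); eliminate high price.
Row high price is strictly dominated by row low price (11>9, 8>4, 15>10); eliminate high price.
Column low price is strictly dominated by medium price for Firm B (8<11, 5<10); eliminate low price.
Column premium is strictly dominated by medium price for Firm B (8<15, 5<13); eliminate premium.
Row medium price is strictly dominated by row low price (8>5); eliminate medium price.
Only (low price, medium price) remains, with payoff 8.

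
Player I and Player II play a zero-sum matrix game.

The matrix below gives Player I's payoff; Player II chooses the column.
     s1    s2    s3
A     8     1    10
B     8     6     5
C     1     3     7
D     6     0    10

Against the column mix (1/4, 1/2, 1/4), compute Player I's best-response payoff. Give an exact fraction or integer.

A: (8)·(1/4) + (1)·(1/2) + (10)·(1/4) = 5.
B: (8)·(1/4) + (6)·(1/2) + (5)·(1/4) = 25/4.
C: (1)·(1/4) + (3)·(1/2) + (7)·(1/4) = 7/2.
D: (6)·(1/4) + (0)·(1/2) + (10)·(1/4) = 4.
The best pure response is B with expected payoff 25/4.

25/4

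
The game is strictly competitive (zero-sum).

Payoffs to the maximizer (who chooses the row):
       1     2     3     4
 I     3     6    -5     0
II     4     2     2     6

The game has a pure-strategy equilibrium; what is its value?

2

Row minima: -5, 2 → the maximizer's maximin is 2.
Column maxima: 4, 6, 2, 6 → the minimizer's minimax is 2.
They coincide at (II, 3), so the value is 2.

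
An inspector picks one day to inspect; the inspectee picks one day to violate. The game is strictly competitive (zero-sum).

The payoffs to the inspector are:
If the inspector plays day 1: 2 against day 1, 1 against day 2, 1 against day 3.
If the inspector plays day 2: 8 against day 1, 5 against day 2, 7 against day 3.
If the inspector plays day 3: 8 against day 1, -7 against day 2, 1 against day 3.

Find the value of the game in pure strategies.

5

Row minima: 1, 5, -7 → the inspector's maximin is 5.
Column maxima: 8, 5, 7 → the inspectee's minimax is 5.
They coincide at (day 2, day 2), so the value is 5.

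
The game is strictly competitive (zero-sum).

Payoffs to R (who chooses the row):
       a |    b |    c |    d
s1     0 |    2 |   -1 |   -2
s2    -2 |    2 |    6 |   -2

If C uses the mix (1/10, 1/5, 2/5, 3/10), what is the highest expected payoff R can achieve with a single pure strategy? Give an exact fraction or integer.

2

s1: (0)·(1/10) + (2)·(1/5) + (-1)·(2/5) + (-2)·(3/10) = -3/5.
s2: (-2)·(1/10) + (2)·(1/5) + (6)·(2/5) + (-2)·(3/10) = 2.
The best pure response is s2 with expected payoff 2.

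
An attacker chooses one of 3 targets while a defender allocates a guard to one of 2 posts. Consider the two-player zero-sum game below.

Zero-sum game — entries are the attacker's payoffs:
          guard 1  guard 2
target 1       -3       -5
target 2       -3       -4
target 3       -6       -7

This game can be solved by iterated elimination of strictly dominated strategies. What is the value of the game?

-4

Column guard 1 is strictly dominated by guard 2 for the defender (-5<-3, -4<-3, -7<-6); eliminate guard 1.
Row target 1 is strictly dominated by row target 2 (-4>-5); eliminate target 1.
Row target 3 is strictly dominated by row target 2 (-4>-7); eliminate target 3.
Only (target 2, guard 2) remains, with payoff -4.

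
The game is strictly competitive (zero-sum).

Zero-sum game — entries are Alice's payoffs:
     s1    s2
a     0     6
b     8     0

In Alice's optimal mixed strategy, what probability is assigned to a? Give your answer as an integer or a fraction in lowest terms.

Row minima are 0 and 0, so Alice's maximin is 0; column maxima are 8 and 6, so Bob's minimax is 6. These differ, so the equilibrium is in mixed strategies.
Let Alice play a with probability p. Bob is indifferent when 8(1−p) = 6p, giving p = 4/7.

4/7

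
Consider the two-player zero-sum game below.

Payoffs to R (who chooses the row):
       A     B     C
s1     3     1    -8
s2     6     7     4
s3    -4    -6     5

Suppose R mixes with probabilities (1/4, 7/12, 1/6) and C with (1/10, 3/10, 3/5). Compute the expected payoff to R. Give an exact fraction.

Against (1/10, 3/10, 3/5), each row's expected payoff is s1: -21/5; s2: 51/10; s3: 4/5.
Taking the (1/4, 7/12, 1/6)-weighted average: (1/4)·(-21/5) + (7/12)·(51/10) + (1/6)·(4/5) = 247/120.

247/120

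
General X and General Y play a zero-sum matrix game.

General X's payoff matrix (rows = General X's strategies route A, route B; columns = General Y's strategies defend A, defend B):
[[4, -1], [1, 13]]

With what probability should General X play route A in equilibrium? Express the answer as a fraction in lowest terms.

12/17

Row minima are -1 and 1, so General X's maximin is 1; column maxima are 4 and 13, so General Y's minimax is 4. These differ, so the equilibrium is in mixed strategies.
Let General X play route A with probability p. General Y is indifferent when 4p + (1−p) = −p + 13(1−p), giving p = 12/17.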